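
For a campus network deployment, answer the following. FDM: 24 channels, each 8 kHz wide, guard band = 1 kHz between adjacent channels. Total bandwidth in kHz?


Given: 24 channels, 8 kHz each, guard = 1 kHz
Channel bandwidth = 24 * 8 = 192 kHz
Guard bands = 23 gaps * 1 kHz = 23 kHz
Total = 192 + 23 = 215 kHz

215


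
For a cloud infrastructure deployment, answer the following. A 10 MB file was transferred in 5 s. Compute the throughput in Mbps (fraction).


Given: file = 10 MB, time = 5 s
File in Mb = 10 * 8 = 80 Mb
Throughput = 80 / 5 Mbps
Throughput = 16 Mbps

16


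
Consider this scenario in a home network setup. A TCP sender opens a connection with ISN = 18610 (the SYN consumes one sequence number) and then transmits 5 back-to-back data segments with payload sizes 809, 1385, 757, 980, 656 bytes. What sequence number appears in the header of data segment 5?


The SYN occupies sequence number ISN = 18610, so the first data byte is ISN + 1 = 18611.
SEQ of data segment i = (ISN + 1) + sum of payload sizes of segments 1..i-1.
Segment 1: SEQ = 18611, payload = 809 bytes
Segment 2: SEQ = 19420, payload = 1385 bytes
Segment 3: SEQ = 20805, payload = 757 bytes
Segment 4: SEQ = 21562, payload = 980 bytes
Segment 5: SEQ = 22542, payload = 656 bytes
SEQ of segment 5 = 18611 + 809 + 1385 + 757 + 980 = 22542

22542


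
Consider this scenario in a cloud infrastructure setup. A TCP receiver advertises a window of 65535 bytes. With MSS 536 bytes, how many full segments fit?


Given: RWND = 65535 bytes, MSS = 536 bytes
Full segments = floor(RWND / MSS)
Full segments = floor(65535 / 536)
Full segments = floor(122.2668) = 122

122


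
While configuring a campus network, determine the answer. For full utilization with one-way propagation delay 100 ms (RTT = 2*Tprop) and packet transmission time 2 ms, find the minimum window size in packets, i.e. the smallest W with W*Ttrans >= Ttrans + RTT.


Given: Ttrans = 2 ms, RTT = 200 ms (= 2 * Tprop, Tprop = 100 ms)
Time until first ACK returns = Ttrans + RTT = 2 + 200 = 202 ms
Need W * Ttrans >= Ttrans + RTT  ->  W >= (Ttrans + RTT) / Ttrans
(Ttrans + RTT) / Ttrans = 202 / 2 = 101
W_min = ceil(101) = 101

101


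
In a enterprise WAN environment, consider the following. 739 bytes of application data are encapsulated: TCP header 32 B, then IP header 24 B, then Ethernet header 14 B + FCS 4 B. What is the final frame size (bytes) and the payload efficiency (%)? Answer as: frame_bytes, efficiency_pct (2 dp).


TCP segment = 739 + 32 = 771 B
IP packet = 771 + 24 = 795 B
Ethernet frame = 795 + 14 + 4 = 813 B
Efficiency = app / frame = 739 / 813 = 0.908979 = 90.8979% -> 90.90% (2 dp)

813, 90.90


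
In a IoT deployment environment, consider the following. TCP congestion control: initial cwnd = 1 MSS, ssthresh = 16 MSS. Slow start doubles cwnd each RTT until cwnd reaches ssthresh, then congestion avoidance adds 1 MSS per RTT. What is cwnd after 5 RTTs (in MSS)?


RTT 0: cwnd = 1 MSS (initial)
RTT 1: cwnd = 2 MSS (slow start, doubled)
RTT 2: cwnd = 4 MSS (slow start, doubled)
RTT 3: cwnd = 8 MSS (slow start, doubled)
RTT 4: cwnd = 16 MSS (slow start, doubled)
RTT 5: cwnd = 17 MSS (congestion avoidance, +1)

17


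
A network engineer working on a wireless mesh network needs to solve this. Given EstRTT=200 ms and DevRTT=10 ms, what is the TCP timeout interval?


Given: EstRTT = 200 ms, DevRTT = 10 ms
Timeout = EstRTT + 4 * DevRTT
4 * DevRTT = 4 * 10 = 40
Timeout = 200 + 40 = 240 ms

240


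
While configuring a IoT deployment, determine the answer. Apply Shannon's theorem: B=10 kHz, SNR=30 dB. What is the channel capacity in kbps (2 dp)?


Given: B = 10 kHz, SNR = 30 dB
SNR linear = 10^(30/10) = 1000
1 + SNR = 1001
log2(1001) = 9.9672262588
C = 10 * 1000 * 9.9672262588 = 99672.2626 bps
C = 99.672263 kbps -> 99.67 kbps (2 dp)

99.67


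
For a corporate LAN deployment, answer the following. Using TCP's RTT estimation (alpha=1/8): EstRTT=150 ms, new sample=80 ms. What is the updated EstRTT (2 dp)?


Given: EstRTT = 150 ms, SampleRTT = 80 ms, alpha = 1/8
New EstRTT = (1 - alpha) * EstRTT + alpha * SampleRTT
(7/8) * 150 = 131.25
(1/8) * 80 = 10
New EstRTT = 131.25 + 10 = 141.25 ms -> 141.25 ms (2 dp)

141.25


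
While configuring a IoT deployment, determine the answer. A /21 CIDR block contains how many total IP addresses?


Given: CIDR prefix /21
Host bits = 32 - 21 = 11
Total addresses = 2^11 = 2048

2048


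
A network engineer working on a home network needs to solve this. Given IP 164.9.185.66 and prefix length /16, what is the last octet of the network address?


Given: IP = 164.9.185.66, prefix = /16
Subnet mask = 255.255.0.0
Last octet of IP: 66
Last octet of mask: 0
Network last octet = 66 AND 0 = 0

0


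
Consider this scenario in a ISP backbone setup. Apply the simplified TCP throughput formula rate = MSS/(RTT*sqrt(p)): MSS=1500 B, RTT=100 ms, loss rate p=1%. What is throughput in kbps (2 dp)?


Given: MSS = 1500 bytes, RTT = 100 ms, loss = 1%
RTT in seconds = 100 / 1000 = 0.1
Loss rate = 1% = 0.01
sqrt(loss) = sqrt(0.01) = 0.1
Throughput (bytes/s) = 1500 / (0.1 * 0.1) = 150000.0000
Throughput (kbps) = 150000.0000 * 8 / 1000 = 1200.000000 -> 1200.00 kbps (2 dp)

1200.00


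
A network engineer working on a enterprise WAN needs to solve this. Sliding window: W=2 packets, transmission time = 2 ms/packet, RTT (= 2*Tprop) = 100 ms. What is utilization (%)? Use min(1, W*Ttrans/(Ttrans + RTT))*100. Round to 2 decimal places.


Given: W = 2, Ttrans = 2 ms, RTT = 100 ms (= 2 * Tprop, Tprop = 50 ms)
Cycle time = Ttrans + RTT = 2 + 100 = 102 ms (first packet sent until its ACK returns)
W * Ttrans = 2 * 2 = 4 ms of sending per cycle
W * Ttrans / (Ttrans + RTT) = 4 / 102 = 0.039216
U = min(1, 0.039216) = 0.039216
U% = 3.92%

3.92


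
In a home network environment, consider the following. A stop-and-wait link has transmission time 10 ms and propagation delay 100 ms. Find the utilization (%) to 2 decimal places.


Given: Ttrans = 10 ms, Tprop = 100 ms
RTT = 2 * Tprop = 2 * 100 = 200 ms
U = Ttrans / (Ttrans + RTT)
U = 10 / (10 + 200)
U = 10 / 210 = 0.047619
U% = 4.76%

4.76


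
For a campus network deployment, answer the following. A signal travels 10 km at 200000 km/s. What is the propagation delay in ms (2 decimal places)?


Given: distance = 10 km, speed = 200000 km/s
Delay = distance / speed = 10 / 200000 seconds
Delay in ms = 10 * 1000 / 200000
Delay = 0.0500 ms
Rounded to 2 dp = 0.05 ms

0.05


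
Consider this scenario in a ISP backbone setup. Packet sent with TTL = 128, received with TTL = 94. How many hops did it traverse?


Given: initial TTL = 128, received TTL = 94
Hops = initial TTL - received TTL
Hops = 128 - 94 = 34

34


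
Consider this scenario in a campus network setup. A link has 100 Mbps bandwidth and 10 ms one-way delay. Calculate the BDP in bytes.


Given: bandwidth = 100 Mbps, delay = 10 ms
BDP in bits = 100 * 10^6 * 10 / 1000
BDP in bits = 1000000
BDP in bytes = 1000000 / 8 = 125000

125000


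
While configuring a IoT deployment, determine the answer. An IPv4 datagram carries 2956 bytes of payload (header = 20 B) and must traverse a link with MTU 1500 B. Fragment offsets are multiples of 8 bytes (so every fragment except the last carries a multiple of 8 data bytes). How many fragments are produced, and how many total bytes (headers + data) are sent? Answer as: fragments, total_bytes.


Max data per non-final fragment = floor((MTU - header)/8)*8 = floor((1500 - 20)/8)*8 = floor(1480/8)*8 = 1480 B
Final fragment needs no 8-byte alignment: it can carry up to MTU - header = 1480 B
Non-final fragments needed = ceil((payload - 1480) / 1480) = ceil(1476/1480) = ceil(0.9973) = 1
Number of fragments = 1 + 1 = 2
Fragment sizes (data): 1 * 1480 B + 1476 B (last, 1476 <= 1480 OK)
Total bytes sent = payload + n_frags * header = 2956 + 2*20 = 2956 + 40 = 2996 B

2, 2996


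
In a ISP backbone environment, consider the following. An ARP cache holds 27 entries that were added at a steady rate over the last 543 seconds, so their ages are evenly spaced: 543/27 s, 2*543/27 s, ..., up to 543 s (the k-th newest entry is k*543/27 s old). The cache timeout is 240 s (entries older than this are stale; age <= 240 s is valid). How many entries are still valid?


Ages are k * 543/27 s for k = 1..27 (spacing = 20.1111 s).
Entry k is valid iff k * 543/27 <= 240 iff k <= 27 * 240 / 543 = 11.9337
n_valid = floor(11.9337) = 11
(n_stale = 27 - 11 = 16)

11


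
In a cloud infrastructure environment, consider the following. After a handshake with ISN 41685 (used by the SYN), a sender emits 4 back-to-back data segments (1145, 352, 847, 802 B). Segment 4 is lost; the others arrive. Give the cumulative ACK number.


SYN uses sequence number 41685; first data byte = ISN + 1 = 41686.
Segment 1: SEQ = 41686, len = 1145 B, covers [41686, 42830]
Segment 2: SEQ = 42831, len = 352 B, covers [42831, 43182]
Segment 3: SEQ = 43183, len = 847 B, covers [43183, 44029]
Segment 4: SEQ = 44030, len = 802 B, covers [44030, 44831] [LOST]
In-order data received: bytes [41686, 44029] (segments 1..3).
Segment 4 missing -> gap begins at byte 44030.
Cumulative ACK = next expected in-order byte = 41686 + 1145 + 352 + 847 = 44030

44030


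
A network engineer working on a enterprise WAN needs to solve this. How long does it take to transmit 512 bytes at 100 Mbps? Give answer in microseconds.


Given: packet = 512 bytes, bandwidth = 100 Mbps
Packet in bits = 512 * 8 = 4096 bits
Bandwidth = 100 * 10^6 = 100000000 bps
Time = 4096 / 100000000 seconds
Time in us = 4096 * 10^6 / 100000000 = 40.96

40.96


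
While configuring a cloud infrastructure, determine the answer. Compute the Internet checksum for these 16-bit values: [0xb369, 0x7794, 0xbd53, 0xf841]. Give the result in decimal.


Given words: [0xb369, 0x7794, 0xbd53, 0xf841]
Step 1: Sum all words
Raw sum = 45929 + 30612 + 48467 + 63553 = 188561
Step 2: Fold carry: (57489 + 2) = 57491
One's complement = ~57491 & 0xFFFF = 8044

8044


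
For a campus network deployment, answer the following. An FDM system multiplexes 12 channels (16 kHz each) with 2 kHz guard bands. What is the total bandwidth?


Given: 12 channels, 16 kHz each, guard = 2 kHz
Channel bandwidth = 12 * 16 = 192 kHz
Guard bands = 11 gaps * 2 kHz = 22 kHz
Total = 192 + 22 = 214 kHz

214


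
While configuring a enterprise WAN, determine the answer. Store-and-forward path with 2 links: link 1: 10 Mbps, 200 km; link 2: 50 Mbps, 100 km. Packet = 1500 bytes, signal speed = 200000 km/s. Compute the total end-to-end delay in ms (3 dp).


Packet = 1500 bytes = 12000 bits. Store-and-forward: sum (t_trans + t_prop) per link.
Link 1: t_trans = 12000/(10*10^6) s = 1.2000 ms; t_prop = 200/200000 s = 1.0000 ms; subtotal = 2.2000 ms
Link 2: t_trans = 12000/(50*10^6) s = 0.2400 ms; t_prop = 100/200000 s = 0.5000 ms; subtotal = 0.7400 ms
End-to-end = 2.2000 + 0.7400 = 2.9400 ms -> 2.940 ms (3 dp)

2.940


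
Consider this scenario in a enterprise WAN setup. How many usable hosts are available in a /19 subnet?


Given: subnet mask /19
Host bits = 32 - 19 = 13
Total addresses = 2^13 = 8192
Usable hosts = 8192 - 2 (network + broadcast) = 8190

8190


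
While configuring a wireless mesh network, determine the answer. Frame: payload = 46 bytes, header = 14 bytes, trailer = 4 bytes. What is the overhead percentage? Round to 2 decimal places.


Given: payload = 46 B, header = 14 B, trailer = 4 B
Overhead bytes = header + trailer = 14 + 4 = 18
Total frame = payload + overhead = 46 + 18 = 64
Overhead % = 18 / 64 * 100 = 28.1250% -> 28.13% (2 dp)

28.13


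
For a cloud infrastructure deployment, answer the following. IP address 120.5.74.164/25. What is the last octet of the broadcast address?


Given: IP = 120.5.74.164, prefix = /25
Host bits = 32 - 25 = 7
Network last octet = 164 AND mask = 128
Host part size = 2^7 - 1 = 127
Broadcast last octet = 128 OR 127 = 255

255


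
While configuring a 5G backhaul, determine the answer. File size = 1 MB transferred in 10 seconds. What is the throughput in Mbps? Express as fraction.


Given: file = 1 MB, time = 10 s
File in Mb = 1 * 8 = 8 Mb
Throughput = 8 / 10 Mbps
Throughput = 4/5 Mbps

4/5


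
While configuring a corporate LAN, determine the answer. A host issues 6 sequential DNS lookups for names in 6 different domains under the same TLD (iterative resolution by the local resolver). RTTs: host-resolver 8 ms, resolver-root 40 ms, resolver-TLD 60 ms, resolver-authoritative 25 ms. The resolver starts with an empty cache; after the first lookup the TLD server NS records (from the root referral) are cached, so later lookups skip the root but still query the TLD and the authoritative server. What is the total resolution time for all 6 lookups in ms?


Lookup 1 (cold cache): local + root + TLD + auth = 8 + 40 + 60 + 25 = 133 ms
Lookups 2..6 (TLD NS cached -> skip root; new domain -> still ask TLD and auth): local + TLD + auth = 8 + 60 + 25 = 93 ms each
Remaining 5 lookups: 5 * 93 = 465 ms
Total = 133 + 465 = 598 ms

598


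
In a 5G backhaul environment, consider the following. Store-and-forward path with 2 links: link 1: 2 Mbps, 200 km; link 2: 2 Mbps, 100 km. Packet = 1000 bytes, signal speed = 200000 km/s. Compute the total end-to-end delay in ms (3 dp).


Packet = 1000 bytes = 8000 bits. Store-and-forward: sum (t_trans + t_prop) per link.
Link 1: t_trans = 8000/(2*10^6) s = 4.0000 ms; t_prop = 200/200000 s = 1.0000 ms; subtotal = 5.0000 ms
Link 2: t_trans = 8000/(2*10^6) s = 4.0000 ms; t_prop = 100/200000 s = 0.5000 ms; subtotal = 4.5000 ms
End-to-end = 5.0000 + 4.5000 = 9.5000 ms -> 9.500 ms (3 dp)

9.500


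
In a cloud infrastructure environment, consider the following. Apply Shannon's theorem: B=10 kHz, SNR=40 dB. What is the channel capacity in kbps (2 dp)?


Given: B = 10 kHz, SNR = 40 dB
SNR linear = 10^(40/10) = 10000
1 + SNR = 10001
log2(10001) = 13.2878566418
C = 10 * 1000 * 13.2878566418 = 132878.5664 bps
C = 132.878566 kbps -> 132.88 kbps (2 dp)

132.88


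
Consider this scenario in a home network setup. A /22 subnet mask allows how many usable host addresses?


Given: subnet mask /22
Host bits = 32 - 22 = 10
Total addresses = 2^10 = 1024
Usable hosts = 1024 - 2 (network + broadcast) = 1022

1022


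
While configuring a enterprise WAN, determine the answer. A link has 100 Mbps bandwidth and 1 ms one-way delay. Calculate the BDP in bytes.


Given: bandwidth = 100 Mbps, delay = 1 ms
BDP in bits = 100 * 10^6 * 1 / 1000
BDP in bits = 100000
BDP in bytes = 100000 / 8 = 12500

12500


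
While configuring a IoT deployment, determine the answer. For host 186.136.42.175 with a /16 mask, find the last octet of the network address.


Given: IP = 186.136.42.175, prefix = /16
Subnet mask = 255.255.0.0
Last octet of IP: 175
Last octet of mask: 0
Network last octet = 175 AND 0 = 0

0


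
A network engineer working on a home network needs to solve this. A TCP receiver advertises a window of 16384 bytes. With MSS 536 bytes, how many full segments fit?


Given: RWND = 16384 bytes, MSS = 536 bytes
Full segments = floor(RWND / MSS)
Full segments = floor(16384 / 536)
Full segments = floor(30.5672) = 30

30


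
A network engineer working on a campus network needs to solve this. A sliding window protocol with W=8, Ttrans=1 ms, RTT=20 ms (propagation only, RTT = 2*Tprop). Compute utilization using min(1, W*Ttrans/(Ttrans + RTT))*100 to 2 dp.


Given: W = 8, Ttrans = 1 ms, RTT = 20 ms (= 2 * Tprop, Tprop = 10 ms)
Cycle time = Ttrans + RTT = 1 + 20 = 21 ms (first packet sent until its ACK returns)
W * Ttrans = 8 * 1 = 8 ms of sending per cycle
W * Ttrans / (Ttrans + RTT) = 8 / 21 = 0.380952
U = min(1, 0.380952) = 0.380952
U% = 38.10%

38.10


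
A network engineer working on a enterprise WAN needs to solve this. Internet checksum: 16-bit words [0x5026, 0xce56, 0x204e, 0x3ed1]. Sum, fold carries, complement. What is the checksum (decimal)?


Given words: [0x5026, 0xce56, 0x204e, 0x3ed1]
Step 1: Sum all words
Raw sum = 20518 + 52822 + 8270 + 16081 = 97691
Step 2: Fold carry: (32155 + 1) = 32156
One's complement = ~32156 & 0xFFFF = 33379

33379


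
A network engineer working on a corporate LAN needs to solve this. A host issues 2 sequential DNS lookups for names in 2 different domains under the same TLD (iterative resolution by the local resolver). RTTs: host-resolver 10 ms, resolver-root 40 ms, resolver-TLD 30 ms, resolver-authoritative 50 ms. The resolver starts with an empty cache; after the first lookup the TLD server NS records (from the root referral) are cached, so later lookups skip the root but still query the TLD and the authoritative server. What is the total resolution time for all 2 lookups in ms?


Lookup 1 (cold cache): local + root + TLD + auth = 10 + 40 + 30 + 50 = 130 ms
Lookups 2..2 (TLD NS cached -> skip root; new domain -> still ask TLD and auth): local + TLD + auth = 10 + 30 + 50 = 90 ms each
Remaining 1 lookups: 1 * 90 = 90 ms
Total = 130 + 90 = 220 ms

220


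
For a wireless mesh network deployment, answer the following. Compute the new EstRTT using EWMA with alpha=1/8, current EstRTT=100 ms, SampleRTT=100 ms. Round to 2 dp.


Given: EstRTT = 100 ms, SampleRTT = 100 ms, alpha = 1/8
New EstRTT = (1 - alpha) * EstRTT + alpha * SampleRTT
(7/8) * 100 = 87.5
(1/8) * 100 = 12.5
New EstRTT = 87.5 + 12.5 = 100 ms -> 100.00 ms (2 dp)

100.00


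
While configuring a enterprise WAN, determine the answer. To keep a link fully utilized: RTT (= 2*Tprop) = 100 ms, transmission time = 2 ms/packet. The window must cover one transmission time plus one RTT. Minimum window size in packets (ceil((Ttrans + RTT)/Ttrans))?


Given: Ttrans = 2 ms, RTT = 100 ms (= 2 * Tprop, Tprop = 50 ms)
Time until first ACK returns = Ttrans + RTT = 2 + 100 = 102 ms
Need W * Ttrans >= Ttrans + RTT  ->  W >= (Ttrans + RTT) / Ttrans
(Ttrans + RTT) / Ttrans = 102 / 2 = 51
W_min = ceil(51) = 51

51


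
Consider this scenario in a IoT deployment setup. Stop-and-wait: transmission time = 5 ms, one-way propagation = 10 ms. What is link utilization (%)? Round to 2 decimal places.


Given: Ttrans = 5 ms, Tprop = 10 ms
RTT = 2 * Tprop = 2 * 10 = 20 ms
U = Ttrans / (Ttrans + RTT)
U = 5 / (5 + 20)
U = 5 / 25 = 0.2
U% = 20.00%

20.00


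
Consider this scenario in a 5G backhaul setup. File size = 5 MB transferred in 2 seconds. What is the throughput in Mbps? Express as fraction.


Given: file = 5 MB, time = 2 s
File in Mb = 5 * 8 = 40 Mb
Throughput = 40 / 2 Mbps
Throughput = 20 Mbps

20


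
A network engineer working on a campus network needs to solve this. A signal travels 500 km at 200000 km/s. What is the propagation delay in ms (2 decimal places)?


Given: distance = 500 km, speed = 200000 km/s
Delay = distance / speed = 500 / 200000 seconds
Delay in ms = 500 * 1000 / 200000
Delay = 2.5000 ms
Rounded to 2 dp = 2.50 ms

2.50


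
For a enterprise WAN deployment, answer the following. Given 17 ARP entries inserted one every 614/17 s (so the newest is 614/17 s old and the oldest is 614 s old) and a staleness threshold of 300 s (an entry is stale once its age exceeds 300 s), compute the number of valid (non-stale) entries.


Ages are k * 614/17 s for k = 1..17 (spacing = 36.1176 s).
Entry k is valid iff k * 614/17 <= 300 iff k <= 17 * 300 / 614 = 8.3062
n_valid = floor(8.3062) = 8
(n_stale = 17 - 8 = 9)

8


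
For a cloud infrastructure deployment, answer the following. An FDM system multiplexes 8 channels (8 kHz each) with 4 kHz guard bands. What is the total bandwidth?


Given: 8 channels, 8 kHz each, guard = 4 kHz
Channel bandwidth = 8 * 8 = 64 kHz
Guard bands = 7 gaps * 4 kHz = 28 kHz
Total = 64 + 28 = 92 kHz

92


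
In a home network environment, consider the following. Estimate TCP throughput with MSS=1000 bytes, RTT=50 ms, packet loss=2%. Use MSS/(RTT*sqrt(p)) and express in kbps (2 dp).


Given: MSS = 1000 bytes, RTT = 50 ms, loss = 2%
RTT in seconds = 50 / 1000 = 0.05
Loss rate = 2% = 0.02
sqrt(loss) = sqrt(0.02) = 0.141421356237
Throughput (bytes/s) = 1000 / (0.05 * 0.141421356237) = 141421.3562
Throughput (kbps) = 141421.3562 * 8 / 1000 = 1131.370850 -> 1131.37 kbps (2 dp)

1131.37


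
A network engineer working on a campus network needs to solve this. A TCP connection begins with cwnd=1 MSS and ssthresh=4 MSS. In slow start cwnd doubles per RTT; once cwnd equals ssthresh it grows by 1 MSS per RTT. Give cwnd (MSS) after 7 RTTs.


RTT 0: cwnd = 1 MSS (initial)
RTT 1: cwnd = 2 MSS (slow start, doubled)
RTT 2: cwnd = 4 MSS (slow start, doubled)
RTT 3: cwnd = 5 MSS (congestion avoidance, +1)
RTT 4: cwnd = 6 MSS (congestion avoidance, +1)
RTT 5: cwnd = 7 MSS (congestion avoidance, +1)
RTT 6: cwnd = 8 MSS (congestion avoidance, +1)
RTT 7: cwnd = 9 MSS (congestion avoidance, +1)

9


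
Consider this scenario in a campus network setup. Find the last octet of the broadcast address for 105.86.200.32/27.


Given: IP = 105.86.200.32, prefix = /27
Host bits = 32 - 27 = 5
Network last octet = 32 AND mask = 32
Host part size = 2^5 - 1 = 31
Broadcast last octet = 32 OR 31 = 63

63


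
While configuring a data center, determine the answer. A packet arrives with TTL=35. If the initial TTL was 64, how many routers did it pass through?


Given: initial TTL = 64, received TTL = 35
Hops = initial TTL - received TTL
Hops = 64 - 35 = 29

29


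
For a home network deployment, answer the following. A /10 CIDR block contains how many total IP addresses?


Given: CIDR prefix /10
Host bits = 32 - 10 = 22
Total addresses = 2^22 = 4194304

4194304


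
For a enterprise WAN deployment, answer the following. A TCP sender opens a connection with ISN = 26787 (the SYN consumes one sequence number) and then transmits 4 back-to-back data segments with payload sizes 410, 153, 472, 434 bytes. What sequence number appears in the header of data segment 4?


The SYN occupies sequence number ISN = 26787, so the first data byte is ISN + 1 = 26788.
SEQ of data segment i = (ISN + 1) + sum of payload sizes of segments 1..i-1.
Segment 1: SEQ = 26788, payload = 410 bytes
Segment 2: SEQ = 27198, payload = 153 bytes
Segment 3: SEQ = 27351, payload = 472 bytes
Segment 4: SEQ = 27823, payload = 434 bytes
SEQ of segment 4 = 26788 + 410 + 153 + 472 = 27823

27823


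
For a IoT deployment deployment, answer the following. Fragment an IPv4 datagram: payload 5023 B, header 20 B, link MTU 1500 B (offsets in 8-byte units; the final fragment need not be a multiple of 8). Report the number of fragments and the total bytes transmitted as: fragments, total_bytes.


Max data per non-final fragment = floor((MTU - header)/8)*8 = floor((1500 - 20)/8)*8 = floor(1480/8)*8 = 1480 B
Final fragment needs no 8-byte alignment: it can carry up to MTU - header = 1480 B
Non-final fragments needed = ceil((payload - 1480) / 1480) = ceil(3543/1480) = ceil(2.3939) = 3
Number of fragments = 3 + 1 = 4
Fragment sizes (data): 3 * 1480 B + 583 B (last, 583 <= 1480 OK)
Total bytes sent = payload + n_frags * header = 5023 + 4*20 = 5023 + 80 = 5103 B

4, 5103


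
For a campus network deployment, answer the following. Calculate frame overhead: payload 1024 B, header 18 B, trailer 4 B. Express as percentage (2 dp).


Given: payload = 1024 B, header = 18 B, trailer = 4 B
Overhead bytes = header + trailer = 18 + 4 = 22
Total frame = payload + overhead = 1024 + 22 = 1046
Overhead % = 22 / 1046 * 100 = 2.1033% -> 2.10% (2 dp)

2.10


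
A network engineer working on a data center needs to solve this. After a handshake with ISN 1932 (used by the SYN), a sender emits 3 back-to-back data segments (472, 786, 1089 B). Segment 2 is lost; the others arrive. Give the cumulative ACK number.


SYN uses sequence number 1932; first data byte = ISN + 1 = 1933.
Segment 1: SEQ = 1933, len = 472 B, covers [1933, 2404]
Segment 2: SEQ = 2405, len = 786 B, covers [2405, 3190] [LOST]
Segment 3: SEQ = 3191, len = 1089 B, covers [3191, 4279]
In-order data received: bytes [1933, 2404] (segments 1..1).
Segment 2 missing -> gap begins at byte 2405; later segments buffered out of order.
Cumulative ACK = next expected in-order byte = 1933 + 472 = 2405

2405


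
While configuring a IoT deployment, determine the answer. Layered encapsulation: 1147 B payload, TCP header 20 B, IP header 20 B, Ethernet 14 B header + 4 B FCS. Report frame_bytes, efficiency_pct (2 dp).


TCP segment = 1147 + 20 = 1167 B
IP packet = 1167 + 20 = 1187 B
Ethernet frame = 1187 + 14 + 4 = 1205 B
Efficiency = app / frame = 1147 / 1205 = 0.951867 = 95.1867% -> 95.19% (2 dp)

1205, 95.19


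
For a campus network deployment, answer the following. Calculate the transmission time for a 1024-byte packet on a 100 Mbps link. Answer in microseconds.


Given: packet = 1024 bytes, bandwidth = 100 Mbps
Packet in bits = 1024 * 8 = 8192 bits
Bandwidth = 100 * 10^6 = 100000000 bps
Time = 8192 / 100000000 seconds
Time in us = 8192 * 10^6 / 100000000 = 81.92

81.92


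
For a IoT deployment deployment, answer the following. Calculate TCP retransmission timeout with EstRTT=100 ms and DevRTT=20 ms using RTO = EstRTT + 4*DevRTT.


Given: EstRTT = 100 ms, DevRTT = 20 ms
Timeout = EstRTT + 4 * DevRTT
4 * DevRTT = 4 * 20 = 80
Timeout = 100 + 80 = 180 ms

180


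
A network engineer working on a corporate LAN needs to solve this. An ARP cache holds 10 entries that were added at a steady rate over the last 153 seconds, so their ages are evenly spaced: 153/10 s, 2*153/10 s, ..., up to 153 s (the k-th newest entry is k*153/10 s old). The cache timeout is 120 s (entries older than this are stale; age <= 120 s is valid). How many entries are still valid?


Ages are k * 153/10 s for k = 1..10 (spacing = 15.3000 s).
Entry k is valid iff k * 153/10 <= 120 iff k <= 10 * 120 / 153 = 7.8431
n_valid = floor(7.8431) = 7
(n_stale = 10 - 7 = 3)

7


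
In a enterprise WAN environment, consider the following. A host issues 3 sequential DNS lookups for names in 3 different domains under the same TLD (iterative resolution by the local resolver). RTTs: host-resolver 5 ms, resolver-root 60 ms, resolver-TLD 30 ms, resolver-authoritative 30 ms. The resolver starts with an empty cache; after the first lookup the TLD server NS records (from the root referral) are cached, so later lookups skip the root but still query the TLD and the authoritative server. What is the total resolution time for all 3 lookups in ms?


Lookup 1 (cold cache): local + root + TLD + auth = 5 + 60 + 30 + 30 = 125 ms
Lookups 2..3 (TLD NS cached -> skip root; new domain -> still ask TLD and auth): local + TLD + auth = 5 + 30 + 30 = 65 ms each
Remaining 2 lookups: 2 * 65 = 130 ms
Total = 125 + 130 = 255 ms

255


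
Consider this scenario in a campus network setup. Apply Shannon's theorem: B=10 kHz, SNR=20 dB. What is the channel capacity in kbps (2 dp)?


Given: B = 10 kHz, SNR = 20 dB
SNR linear = 10^(20/10) = 100
1 + SNR = 101
log2(101) = 6.6582114828
C = 10 * 1000 * 6.6582114828 = 66582.1148 bps
C = 66.582115 kbps -> 66.58 kbps (2 dp)

66.58


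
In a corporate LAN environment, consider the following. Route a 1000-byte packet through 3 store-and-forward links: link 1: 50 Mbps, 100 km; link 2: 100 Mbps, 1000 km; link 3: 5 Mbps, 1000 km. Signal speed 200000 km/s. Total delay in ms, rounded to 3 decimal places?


Packet = 1000 bytes = 8000 bits. Store-and-forward: sum (t_trans + t_prop) per link.
Link 1: t_trans = 8000/(50*10^6) s = 0.1600 ms; t_prop = 100/200000 s = 0.5000 ms; subtotal = 0.6600 ms
Link 2: t_trans = 8000/(100*10^6) s = 0.0800 ms; t_prop = 1000/200000 s = 5.0000 ms; subtotal = 5.0800 ms
Link 3: t_trans = 8000/(5*10^6) s = 1.6000 ms; t_prop = 1000/200000 s = 5.0000 ms; subtotal = 6.6000 ms
End-to-end = 0.6600 + 5.0800 + 6.6000 = 12.3400 ms -> 12.340 ms (3 dp)

12.340


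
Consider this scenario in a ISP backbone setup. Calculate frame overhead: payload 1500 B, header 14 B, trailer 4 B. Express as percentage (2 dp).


Given: payload = 1500 B, header = 14 B, trailer = 4 B
Overhead bytes = header + trailer = 14 + 4 = 18
Total frame = payload + overhead = 1500 + 18 = 1518
Overhead % = 18 / 1518 * 100 = 1.1858% -> 1.19% (2 dp)

1.19


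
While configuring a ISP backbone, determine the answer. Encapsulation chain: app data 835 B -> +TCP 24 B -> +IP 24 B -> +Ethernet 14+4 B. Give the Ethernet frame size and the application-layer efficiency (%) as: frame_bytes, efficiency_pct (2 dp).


TCP segment = 835 + 24 = 859 B
IP packet = 859 + 24 = 883 B
Ethernet frame = 883 + 14 + 4 = 901 B
Efficiency = app / frame = 835 / 901 = 0.926748 = 92.6748% -> 92.67% (2 dp)

901, 92.67


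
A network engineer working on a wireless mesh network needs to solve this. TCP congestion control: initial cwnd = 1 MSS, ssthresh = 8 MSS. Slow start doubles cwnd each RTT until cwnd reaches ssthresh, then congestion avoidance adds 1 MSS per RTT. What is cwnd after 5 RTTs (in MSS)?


RTT 0: cwnd = 1 MSS (initial)
RTT 1: cwnd = 2 MSS (slow start, doubled)
RTT 2: cwnd = 4 MSS (slow start, doubled)
RTT 3: cwnd = 8 MSS (slow start, doubled)
RTT 4: cwnd = 9 MSS (congestion avoidance, +1)
RTT 5: cwnd = 10 MSS (congestion avoidance, +1)

10


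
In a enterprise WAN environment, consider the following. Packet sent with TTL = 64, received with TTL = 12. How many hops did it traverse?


Given: initial TTL = 64, received TTL = 12
Hops = initial TTL - received TTL
Hops = 64 - 12 = 52

52


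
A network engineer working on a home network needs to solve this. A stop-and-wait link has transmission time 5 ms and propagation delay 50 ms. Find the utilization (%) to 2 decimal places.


Given: Ttrans = 5 ms, Tprop = 50 ms
RTT = 2 * Tprop = 2 * 50 = 100 ms
U = Ttrans / (Ttrans + RTT)
U = 5 / (5 + 100)
U = 5 / 105 = 0.047619
U% = 4.76%

4.76


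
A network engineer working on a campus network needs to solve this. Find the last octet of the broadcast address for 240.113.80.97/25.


Given: IP = 240.113.80.97, prefix = /25
Host bits = 32 - 25 = 7
Network last octet = 97 AND mask = 0
Host part size = 2^7 - 1 = 127
Broadcast last octet = 0 OR 127 = 127

127


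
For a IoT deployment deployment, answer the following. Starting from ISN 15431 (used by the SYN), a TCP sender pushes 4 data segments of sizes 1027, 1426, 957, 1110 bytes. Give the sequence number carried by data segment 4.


The SYN occupies sequence number ISN = 15431, so the first data byte is ISN + 1 = 15432.
SEQ of data segment i = (ISN + 1) + sum of payload sizes of segments 1..i-1.
Segment 1: SEQ = 15432, payload = 1027 bytes
Segment 2: SEQ = 16459, payload = 1426 bytes
Segment 3: SEQ = 17885, payload = 957 bytes
Segment 4: SEQ = 18842, payload = 1110 bytes
SEQ of segment 4 = 15432 + 1027 + 1426 + 957 = 18842

18842


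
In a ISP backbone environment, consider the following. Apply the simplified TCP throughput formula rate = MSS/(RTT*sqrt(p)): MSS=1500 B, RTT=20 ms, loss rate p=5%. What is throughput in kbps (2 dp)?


Given: MSS = 1500 bytes, RTT = 20 ms, loss = 5%
RTT in seconds = 20 / 1000 = 0.02
Loss rate = 5% = 0.05
sqrt(loss) = sqrt(0.05) = 0.223606797750
Throughput (bytes/s) = 1500 / (0.02 * 0.223606797750) = 335410.1966
Throughput (kbps) = 335410.1966 * 8 / 1000 = 2683.281573 -> 2683.28 kbps (2 dp)

2683.28


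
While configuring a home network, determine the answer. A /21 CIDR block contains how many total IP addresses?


Given: CIDR prefix /21
Host bits = 32 - 21 = 11
Total addresses = 2^11 = 2048

2048


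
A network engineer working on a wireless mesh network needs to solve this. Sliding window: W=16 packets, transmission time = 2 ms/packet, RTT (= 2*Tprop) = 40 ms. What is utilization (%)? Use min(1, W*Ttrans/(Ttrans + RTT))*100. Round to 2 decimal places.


Given: W = 16, Ttrans = 2 ms, RTT = 40 ms (= 2 * Tprop, Tprop = 20 ms)
Cycle time = Ttrans + RTT = 2 + 40 = 42 ms (first packet sent until its ACK returns)
W * Ttrans = 16 * 2 = 32 ms of sending per cycle
W * Ttrans / (Ttrans + RTT) = 32 / 42 = 0.761905
U = min(1, 0.761905) = 0.761905
U% = 76.19%

76.19


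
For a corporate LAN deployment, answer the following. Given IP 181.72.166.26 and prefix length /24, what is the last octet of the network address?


Given: IP = 181.72.166.26, prefix = /24
Subnet mask = 255.255.255.0
Last octet of IP: 26
Last octet of mask: 0
Network last octet = 26 AND 0 = 0

0


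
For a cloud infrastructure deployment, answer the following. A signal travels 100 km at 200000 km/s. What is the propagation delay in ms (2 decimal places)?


Given: distance = 100 km, speed = 200000 km/s
Delay = distance / speed = 100 / 200000 seconds
Delay in ms = 100 * 1000 / 200000
Delay = 0.5000 ms
Rounded to 2 dp = 0.50 ms

0.50


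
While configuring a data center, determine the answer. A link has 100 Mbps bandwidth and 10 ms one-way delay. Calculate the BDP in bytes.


Given: bandwidth = 100 Mbps, delay = 10 ms
BDP in bits = 100 * 10^6 * 10 / 1000
BDP in bits = 1000000
BDP in bytes = 1000000 / 8 = 125000

125000


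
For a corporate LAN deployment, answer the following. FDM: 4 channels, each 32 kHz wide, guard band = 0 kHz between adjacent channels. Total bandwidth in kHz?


Given: 4 channels, 32 kHz each, guard = 0 kHz
Channel bandwidth = 4 * 32 = 128 kHz
Guard bands = 3 gaps * 0 kHz = 0 kHz
Total = 128 + 0 = 128 kHz

128


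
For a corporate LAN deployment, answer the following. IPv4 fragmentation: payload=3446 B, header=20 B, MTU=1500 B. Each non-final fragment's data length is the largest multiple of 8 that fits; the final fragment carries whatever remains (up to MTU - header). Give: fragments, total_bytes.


Max data per non-final fragment = floor((MTU - header)/8)*8 = floor((1500 - 20)/8)*8 = floor(1480/8)*8 = 1480 B
Final fragment needs no 8-byte alignment: it can carry up to MTU - header = 1480 B
Non-final fragments needed = ceil((payload - 1480) / 1480) = ceil(1966/1480) = ceil(1.3284) = 2
Number of fragments = 2 + 1 = 3
Fragment sizes (data): 2 * 1480 B + 486 B (last, 486 <= 1480 OK)
Total bytes sent = payload + n_frags * header = 3446 + 3*20 = 3446 + 60 = 3506 B

3, 3506


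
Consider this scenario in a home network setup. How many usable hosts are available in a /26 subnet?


Given: subnet mask /26
Host bits = 32 - 26 = 6
Total addresses = 2^6 = 64
Usable hosts = 64 - 2 (network + broadcast) = 62

62


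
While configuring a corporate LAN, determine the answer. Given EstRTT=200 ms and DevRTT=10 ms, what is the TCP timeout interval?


Given: EstRTT = 200 ms, DevRTT = 10 ms
Timeout = EstRTT + 4 * DevRTT
4 * DevRTT = 4 * 10 = 40
Timeout = 200 + 40 = 240 ms

240


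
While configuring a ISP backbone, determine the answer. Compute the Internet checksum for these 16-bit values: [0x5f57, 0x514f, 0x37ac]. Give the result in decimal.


Given words: [0x5f57, 0x514f, 0x37ac]
Step 1: Sum all words
Raw sum = 24407 + 20815 + 14252 = 59474
One's complement = ~59474 & 0xFFFF = 6061

6061


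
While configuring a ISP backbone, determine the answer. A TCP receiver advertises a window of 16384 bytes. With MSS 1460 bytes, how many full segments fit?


Given: RWND = 16384 bytes, MSS = 1460 bytes
Full segments = floor(RWND / MSS)
Full segments = floor(16384 / 1460)
Full segments = floor(11.2219) = 11

11


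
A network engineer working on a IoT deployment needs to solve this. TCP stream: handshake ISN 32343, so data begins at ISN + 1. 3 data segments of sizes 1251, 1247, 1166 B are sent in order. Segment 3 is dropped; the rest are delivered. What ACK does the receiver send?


SYN uses sequence number 32343; first data byte = ISN + 1 = 32344.
Segment 1: SEQ = 32344, len = 1251 B, covers [32344, 33594]
Segment 2: SEQ = 33595, len = 1247 B, covers [33595, 34841]
Segment 3: SEQ = 34842, len = 1166 B, covers [34842, 36007] [LOST]
In-order data received: bytes [32344, 34841] (segments 1..2).
Segment 3 missing -> gap begins at byte 34842.
Cumulative ACK = next expected in-order byte = 32344 + 1251 + 1247 = 34842

34842


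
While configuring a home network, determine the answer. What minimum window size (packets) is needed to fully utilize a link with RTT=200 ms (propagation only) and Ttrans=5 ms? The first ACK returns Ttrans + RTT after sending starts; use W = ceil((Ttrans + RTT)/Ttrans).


Given: Ttrans = 5 ms, RTT = 200 ms (= 2 * Tprop, Tprop = 100 ms)
Time until first ACK returns = Ttrans + RTT = 5 + 200 = 205 ms
Need W * Ttrans >= Ttrans + RTT  ->  W >= (Ttrans + RTT) / Ttrans
(Ttrans + RTT) / Ttrans = 205 / 5 = 41
W_min = ceil(41) = 41

41


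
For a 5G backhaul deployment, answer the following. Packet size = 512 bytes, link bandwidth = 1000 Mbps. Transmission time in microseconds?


Given: packet = 512 bytes, bandwidth = 1000 Mbps
Packet in bits = 512 * 8 = 4096 bits
Bandwidth = 1000 * 10^6 = 1000000000 bps
Time = 4096 / 1000000000 seconds
Time in us = 4096 * 10^6 / 1000000000 = 4.096

4.096


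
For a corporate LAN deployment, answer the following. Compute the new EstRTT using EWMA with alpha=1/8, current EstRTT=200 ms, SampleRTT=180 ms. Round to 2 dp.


Given: EstRTT = 200 ms, SampleRTT = 180 ms, alpha = 1/8
New EstRTT = (1 - alpha) * EstRTT + alpha * SampleRTT
(7/8) * 200 = 175
(1/8) * 180 = 22.5
New EstRTT = 175 + 22.5 = 197.5 ms -> 197.50 ms (2 dp)

197.50


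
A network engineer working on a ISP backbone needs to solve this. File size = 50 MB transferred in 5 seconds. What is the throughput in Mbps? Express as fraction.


Given: file = 50 MB, time = 5 s
File in Mb = 50 * 8 = 400 Mb
Throughput = 400 / 5 Mbps
Throughput = 80 Mbps

80


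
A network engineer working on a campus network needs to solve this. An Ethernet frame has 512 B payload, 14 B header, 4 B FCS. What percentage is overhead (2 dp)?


Given: payload = 512 B, header = 14 B, trailer = 4 B
Overhead bytes = header + trailer = 14 + 4 = 18
Total frame = payload + overhead = 512 + 18 = 530
Overhead % = 18 / 530 * 100 = 3.3962% -> 3.40% (2 dp)

3.40


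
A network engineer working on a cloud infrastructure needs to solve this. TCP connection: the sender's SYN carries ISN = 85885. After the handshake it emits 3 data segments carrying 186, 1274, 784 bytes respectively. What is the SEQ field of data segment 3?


The SYN occupies sequence number ISN = 85885, so the first data byte is ISN + 1 = 85886.
SEQ of data segment i = (ISN + 1) + sum of payload sizes of segments 1..i-1.
Segment 1: SEQ = 85886, payload = 186 bytes
Segment 2: SEQ = 86072, payload = 1274 bytes
Segment 3: SEQ = 87346, payload = 784 bytes
SEQ of segment 3 = 85886 + 186 + 1274 = 87346

87346


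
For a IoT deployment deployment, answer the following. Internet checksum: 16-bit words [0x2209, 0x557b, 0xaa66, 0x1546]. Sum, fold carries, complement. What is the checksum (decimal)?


Given words: [0x2209, 0x557b, 0xaa66, 0x1546]
Step 1: Sum all words
Raw sum = 8713 + 21883 + 43622 + 5446 = 79664
Step 2: Fold carry: (14128 + 1) = 14129
One's complement = ~14129 & 0xFFFF = 51406

51406


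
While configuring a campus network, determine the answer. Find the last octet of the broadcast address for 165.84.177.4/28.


Given: IP = 165.84.177.4, prefix = /28
Host bits = 32 - 28 = 4
Network last octet = 4 AND mask = 0
Host part size = 2^4 - 1 = 15
Broadcast last octet = 0 OR 15 = 15

15


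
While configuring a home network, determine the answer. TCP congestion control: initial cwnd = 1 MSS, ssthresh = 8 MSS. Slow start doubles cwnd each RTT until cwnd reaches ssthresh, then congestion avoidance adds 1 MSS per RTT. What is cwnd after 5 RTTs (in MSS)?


RTT 0: cwnd = 1 MSS (initial)
RTT 1: cwnd = 2 MSS (slow start, doubled)
RTT 2: cwnd = 4 MSS (slow start, doubled)
RTT 3: cwnd = 8 MSS (slow start, doubled)
RTT 4: cwnd = 9 MSS (congestion avoidance, +1)
RTT 5: cwnd = 10 MSS (congestion avoidance, +1)

10


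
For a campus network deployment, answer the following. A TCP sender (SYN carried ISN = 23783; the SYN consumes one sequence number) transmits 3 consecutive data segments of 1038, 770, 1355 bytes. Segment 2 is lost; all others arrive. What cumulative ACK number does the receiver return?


SYN uses sequence number 23783; first data byte = ISN + 1 = 23784.
Segment 1: SEQ = 23784, len = 1038 B, covers [23784, 24821]
Segment 2: SEQ = 24822, len = 770 B, covers [24822, 25591] [LOST]
Segment 3: SEQ = 25592, len = 1355 B, covers [25592, 26946]
In-order data received: bytes [23784, 24821] (segments 1..1).
Segment 2 missing -> gap begins at byte 24822; later segments buffered out of order.
Cumulative ACK = next expected in-order byte = 23784 + 1038 = 24822

24822
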